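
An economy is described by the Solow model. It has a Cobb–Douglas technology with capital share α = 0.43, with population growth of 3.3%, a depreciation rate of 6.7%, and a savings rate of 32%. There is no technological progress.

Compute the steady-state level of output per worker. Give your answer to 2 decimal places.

At the steady state, Δk = 0, so s·k^α = (n + δ)·k.
Dividing both sides by k: k^(1−α) = s / (n + δ).
k^0.57 = 0.32 / (0.033 + 0.067) = 0.32 / 0.100 = 3.2000
k* = 3.2000^(1/0.57) ≈ 7.6953
y* = (k*)^α = 7.6953^0.43 ≈ 2.4048

y* = 2.40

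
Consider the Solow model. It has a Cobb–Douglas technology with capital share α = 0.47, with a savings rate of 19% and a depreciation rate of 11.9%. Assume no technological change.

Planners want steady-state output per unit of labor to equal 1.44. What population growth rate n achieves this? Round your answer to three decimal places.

At the steady state, Δk = 0, so s·k^α = (n + δ)·k.
Since y* = [s/(n + δ)]^(α/(1−α)), we have s/(n + δ) = (y*)^((1−α)/α) = 1.44^1.1277 = 1.5086.
Therefore n + δ = s / 1.5086 = 0.19 / 1.5086 = 0.1259, so n = 0.1259 − 0.119 = 0.0069.

n ≈ 0.007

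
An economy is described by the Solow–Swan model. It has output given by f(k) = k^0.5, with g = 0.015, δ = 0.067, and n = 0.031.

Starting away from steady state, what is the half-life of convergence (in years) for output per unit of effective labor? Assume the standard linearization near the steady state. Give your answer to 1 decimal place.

about 12.3 years

Near the steady state the convergence rate is λ = (1 − α)(n + g + δ).
λ = (1 − 0.5) × 0.113 = 0.5 × 0.113 = 0.0565
Half-life = ln 2 / λ = 0.6931 / 0.0565 ≈ 12.27 years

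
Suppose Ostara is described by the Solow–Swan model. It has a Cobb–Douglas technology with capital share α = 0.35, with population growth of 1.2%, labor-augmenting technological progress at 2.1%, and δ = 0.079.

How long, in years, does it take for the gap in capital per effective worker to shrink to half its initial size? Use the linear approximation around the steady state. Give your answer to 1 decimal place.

about 9.5 years

Near the steady state the convergence rate is λ = (1 − α)(n + g + δ).
λ = (1 − 0.35) × 0.112 = 0.65 × 0.112 = 0.0728
Half-life = ln 2 / λ = 0.6931 / 0.0728 ≈ 9.52 years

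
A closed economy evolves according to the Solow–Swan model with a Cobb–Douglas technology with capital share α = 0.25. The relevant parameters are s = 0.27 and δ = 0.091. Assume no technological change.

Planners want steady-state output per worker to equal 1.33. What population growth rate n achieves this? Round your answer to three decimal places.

n ≈ 0.024

In steady state, investment equals break-even investment: s·k^α = (n + δ)·k.
Since y* = [s/(n + δ)]^(α/(1−α)), we have s/(n + δ) = (y*)^((1−α)/α) = 1.33^3 = 2.3526.
Therefore n + δ = s / 2.3526 = 0.27 / 2.3526 = 0.1148, so n = 0.1148 − 0.091 = 0.0238.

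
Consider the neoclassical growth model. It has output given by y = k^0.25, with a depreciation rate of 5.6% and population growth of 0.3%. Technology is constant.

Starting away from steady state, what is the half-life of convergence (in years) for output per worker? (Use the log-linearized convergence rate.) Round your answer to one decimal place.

Near the steady state the convergence rate is λ = (1 − α)(n + δ).
λ = (1 − 0.25) × 0.059 = 0.75 × 0.059 = 0.04425
Half-life = ln 2 / λ = 0.6931 / 0.04425 ≈ 15.66 years

half-life ≈ 15.7 years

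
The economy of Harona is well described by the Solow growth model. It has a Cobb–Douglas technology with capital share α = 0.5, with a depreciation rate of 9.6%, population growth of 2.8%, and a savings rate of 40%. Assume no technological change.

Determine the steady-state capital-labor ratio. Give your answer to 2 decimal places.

Steady state requires s·f(k) = (n + δ)·k, i.e. s·k^α = (n + δ)·k.
Rearranging, k^(1−α) = s / (n + δ).
k^0.5 = 0.40 / (0.028 + 0.096) = 0.40 / 0.124 = 3.2258
k* = 3.2258^(1/0.5) ≈ 10.4058

k* = 10.41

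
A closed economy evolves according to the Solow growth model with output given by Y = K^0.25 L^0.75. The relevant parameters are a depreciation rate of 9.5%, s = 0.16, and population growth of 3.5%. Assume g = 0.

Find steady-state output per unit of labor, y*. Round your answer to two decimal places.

y* = 1.07

Steady state requires s·f(k) = (n + δ)·k, i.e. s·k^α = (n + δ)·k.
Dividing both sides by k: k^(1−α) = s / (n + δ).
k^0.75 = 0.16 / (0.035 + 0.095) = 0.16 / 0.130 = 1.2308
k* = 1.2308^(1/0.75) ≈ 1.3190
y* = (k*)^α = 1.3190^0.25 ≈ 1.0717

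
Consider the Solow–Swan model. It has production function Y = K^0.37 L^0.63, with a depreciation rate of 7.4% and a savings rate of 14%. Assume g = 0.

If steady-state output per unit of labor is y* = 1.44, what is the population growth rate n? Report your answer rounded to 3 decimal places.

At the steady state, Δk = 0, so s·k^α = (n + δ)·k.
Since y* = [s/(n + δ)]^(α/(1−α)), we have s/(n + δ) = (y*)^((1−α)/α) = 1.44^1.7027 = 1.8606.
Therefore n + δ = s / 1.8606 = 0.14 / 1.8606 = 0.0752, so n = 0.0752 − 0.074 = 0.0012.

n ≈ 0.001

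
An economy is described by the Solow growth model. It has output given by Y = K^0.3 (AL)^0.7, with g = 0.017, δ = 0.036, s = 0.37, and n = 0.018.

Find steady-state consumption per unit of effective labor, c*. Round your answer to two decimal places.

c* ≈ 1.28

At the steady state, Δk = 0, so s·k^α = (n + g + δ)·k.
Dividing both sides by k: k^(1−α) = s / (n + g + δ).
k^0.7 = 0.37 / (0.018 + 0.017 + 0.036) = 0.37 / 0.071 = 5.2113
k* = 5.2113^(1/0.7) ≈ 10.5733
y* = (k*)^α = 10.5733^0.3 ≈ 2.0289
c* = (1 − s)·y* = (1 − 0.37) × 2.0289 ≈ 1.2782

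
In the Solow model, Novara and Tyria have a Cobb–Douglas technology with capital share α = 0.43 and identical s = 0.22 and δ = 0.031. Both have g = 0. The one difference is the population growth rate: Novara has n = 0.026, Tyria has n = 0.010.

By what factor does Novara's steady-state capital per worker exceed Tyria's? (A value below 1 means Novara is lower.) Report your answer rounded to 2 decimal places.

Steady-state k* = [s/(n + δ)]^(1/(1−α)), so the ratio is [ (s_N/(n + δ)_N) / (s_T/(n + δ)_T) ]^1.7544.
s_N/(n + δ)_N = 0.22/0.057 = 3.8596; s_T/(n + δ)_T = 0.22/0.041 = 5.3659.
Ratio = (3.8596/5.3659)^1.7544 = 0.7193^1.7544 ≈ 0.5610

k*_N / k*_T ≈ 0.56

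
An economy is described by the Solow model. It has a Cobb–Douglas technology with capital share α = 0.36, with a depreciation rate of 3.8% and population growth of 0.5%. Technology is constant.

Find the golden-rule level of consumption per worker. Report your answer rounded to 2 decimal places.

At the golden rule, f'(k) = n + δ, so α·k^(α−1) = n + δ and k_gold = (α/(n + δ))^(1/(1−α)).
k_gold = (0.36/0.043)^(1/0.64) = 8.3721^1.5625 ≈ 27.6649
c_gold = f(k_gold) − (n + δ)·k_gold = 3.3044 − 0.043×27.6649 ≈ 2.1148

c_gold ≈ 2.11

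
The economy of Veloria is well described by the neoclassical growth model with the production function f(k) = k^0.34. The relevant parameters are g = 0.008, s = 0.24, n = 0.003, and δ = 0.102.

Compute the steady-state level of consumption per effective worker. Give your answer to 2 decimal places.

Steady state requires s·f(k) = (n + g + δ)·k, i.e. s·k^α = (n + g + δ)·k.
Rearranging, k^(1−α) = s / (n + g + δ).
k^0.66 = 0.24 / (0.003 + 0.008 + 0.102) = 0.24 / 0.113 = 2.1239
k* = 2.1239^(1/0.66) ≈ 3.1308
y* = (k*)^α = 3.1308^0.34 ≈ 1.4741
c* = (1 − s)·y* = (1 − 0.24) × 1.4741 ≈ 1.1203

c* ≈ 1.12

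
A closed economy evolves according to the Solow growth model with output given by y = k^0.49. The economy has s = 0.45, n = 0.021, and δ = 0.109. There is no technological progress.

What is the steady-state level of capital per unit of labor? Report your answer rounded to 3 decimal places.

k* ≈ 11.413

In steady state, investment equals break-even investment: s·k^α = (n + δ)·k.
Dividing both sides by k: k^(1−α) = s / (n + δ).
k^0.51 = 0.45 / (0.021 + 0.109) = 0.45 / 0.130 = 3.4615
k* = 3.4615^(1/0.51) ≈ 11.4125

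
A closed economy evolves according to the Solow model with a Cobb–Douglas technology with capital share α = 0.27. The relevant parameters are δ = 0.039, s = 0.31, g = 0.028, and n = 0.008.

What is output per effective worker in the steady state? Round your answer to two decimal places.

y* ≈ 1.69

At the steady state, Δk = 0, so s·k^α = (n + g + δ)·k.
Rearranging, k^(1−α) = s / (n + g + δ).
k^0.73 = 0.31 / (0.008 + 0.028 + 0.039) = 0.31 / 0.075 = 4.1333
k* = 4.1333^(1/0.73) ≈ 6.9862
y* = (k*)^α = 6.9862^0.27 ≈ 1.6902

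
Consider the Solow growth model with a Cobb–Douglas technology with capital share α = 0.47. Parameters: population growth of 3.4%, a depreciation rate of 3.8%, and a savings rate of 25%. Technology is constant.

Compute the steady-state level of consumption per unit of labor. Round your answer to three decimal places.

At the steady state, Δk = 0, so s·k^α = (n + δ)·k.
Rearranging, k^(1−α) = s / (n + δ).
k^0.53 = 0.25 / (0.034 + 0.038) = 0.25 / 0.072 = 3.4722
k* = 3.4722^(1/0.53) ≈ 10.4715
y* = (k*)^α = 10.4715^0.47 ≈ 3.0158
c* = (1 − s)·y* = (1 − 0.25) × 3.0158 ≈ 2.2619

c* = 2.262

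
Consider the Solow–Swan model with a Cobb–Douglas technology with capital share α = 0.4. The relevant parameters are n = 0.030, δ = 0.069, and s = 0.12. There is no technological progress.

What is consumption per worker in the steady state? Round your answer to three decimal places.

c* = 1.000

Steady state requires s·f(k) = (n + δ)·k, i.e. s·k^α = (n + δ)·k.
Rearranging, k^(1−α) = s / (n + δ).
k^0.6 = 0.12 / (0.030 + 0.069) = 0.12 / 0.099 = 1.2121
k* = 1.2121^(1/0.6) ≈ 1.3779
y* = (k*)^α = 1.3779^0.4 ≈ 1.1368
c* = (1 − s)·y* = (1 − 0.12) × 1.1368 ≈ 1.0004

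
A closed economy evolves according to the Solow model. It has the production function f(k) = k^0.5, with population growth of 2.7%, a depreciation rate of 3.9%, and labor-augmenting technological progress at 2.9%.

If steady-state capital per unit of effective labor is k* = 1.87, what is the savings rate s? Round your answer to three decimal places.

Steady state requires s·f(k) = (n + g + δ)·k, i.e. s·k^α = (n + g + δ)·k.
So s / (n + g + δ) = (k*)^(1−α) = 1.87^0.5 = 1.3675.
Therefore s = 1.3675 × (n + g + δ) = 1.3675 × 0.095 = 0.1299.

s ≈ 0.130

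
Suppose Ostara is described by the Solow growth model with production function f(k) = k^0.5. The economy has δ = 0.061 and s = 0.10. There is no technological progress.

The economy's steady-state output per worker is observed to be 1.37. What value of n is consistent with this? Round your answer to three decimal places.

n ≈ 0.012

In steady state, investment equals break-even investment: s·k^α = (n + δ)·k.
Since y* = [s/(n + δ)]^(α/(1−α)), we have s/(n + δ) = (y*)^((1−α)/α) = 1.37^1 = 1.3700.
Therefore n + δ = s / 1.3700 = 0.10 / 1.3700 = 0.0730, so n = 0.0730 − 0.061 = 0.0120.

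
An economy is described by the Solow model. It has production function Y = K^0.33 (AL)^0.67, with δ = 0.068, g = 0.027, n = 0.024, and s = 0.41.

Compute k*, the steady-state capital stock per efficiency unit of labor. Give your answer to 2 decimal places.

In steady state, investment equals break-even investment: s·k^α = (n + g + δ)·k.
Rearranging, k^(1−α) = s / (n + g + δ).
k^0.67 = 0.41 / (0.024 + 0.027 + 0.068) = 0.41 / 0.119 = 3.4454
k* = 3.4454^(1/0.67) ≈ 6.3365

k* ≈ 6.34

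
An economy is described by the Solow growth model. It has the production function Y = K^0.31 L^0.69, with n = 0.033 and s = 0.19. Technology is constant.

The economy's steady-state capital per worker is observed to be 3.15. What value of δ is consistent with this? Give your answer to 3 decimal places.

δ ≈ 0.053

In steady state, investment equals break-even investment: s·k^α = (n + δ)·k.
So s / (n + δ) = (k*)^(1−α) = 3.15^0.69 = 2.2072.
Therefore n + δ = s / 2.2072 = 0.19 / 2.2072 = 0.0861, so δ = 0.0861 − 0.033 = 0.0531.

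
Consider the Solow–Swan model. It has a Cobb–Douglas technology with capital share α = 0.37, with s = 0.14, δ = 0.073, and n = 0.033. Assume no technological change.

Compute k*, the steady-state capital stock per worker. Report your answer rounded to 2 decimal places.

At the steady state, Δk = 0, so s·k^α = (n + δ)·k.
Dividing both sides by k: k^(1−α) = s / (n + δ).
k^0.63 = 0.14 / (0.033 + 0.073) = 0.14 / 0.106 = 1.3208
k* = 1.3208^(1/0.63) ≈ 1.5553

k* ≈ 1.56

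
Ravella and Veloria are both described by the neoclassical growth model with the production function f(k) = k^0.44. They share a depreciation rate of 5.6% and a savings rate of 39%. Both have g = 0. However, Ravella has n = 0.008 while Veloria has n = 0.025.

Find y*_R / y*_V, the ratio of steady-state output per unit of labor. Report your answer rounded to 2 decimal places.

Steady-state y* = [s/(n + δ)]^(α/(1−α)), so the ratio is [ (s_R/(n + δ)_R) / (s_V/(n + δ)_V) ]^0.7857.
s_R/(n + δ)_R = 0.39/0.064 = 6.0938; s_V/(n + δ)_V = 0.39/0.081 = 4.8148.
Ratio = (6.0938/4.8148)^0.7857 = 1.2656^0.7857 ≈ 1.2033

ratio ≈ 1.20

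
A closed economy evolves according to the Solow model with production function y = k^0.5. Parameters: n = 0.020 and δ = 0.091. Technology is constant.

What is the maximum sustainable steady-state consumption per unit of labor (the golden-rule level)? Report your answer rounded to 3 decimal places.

At the golden rule, f'(k) = n + δ, so α·k^(α−1) = n + δ and k_gold = (α/(n + δ))^(1/(1−α)).
k_gold = (0.5/0.111)^(1/0.5) = 4.5045^2 ≈ 20.2905
c_gold = f(k_gold) − (n + δ)·k_gold = 4.5045 − 0.111×20.2905 ≈ 2.2523

c_gold ≈ 2.252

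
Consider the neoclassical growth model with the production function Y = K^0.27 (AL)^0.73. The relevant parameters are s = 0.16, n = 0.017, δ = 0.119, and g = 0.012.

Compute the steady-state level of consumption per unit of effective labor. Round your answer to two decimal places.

c* = 0.86

At the steady state, Δk = 0, so s·k^α = (n + g + δ)·k.
Dividing both sides by k: k^(1−α) = s / (n + g + δ).
k^0.73 = 0.16 / (0.017 + 0.012 + 0.119) = 0.16 / 0.148 = 1.0811
k* = 1.0811^(1/0.73) ≈ 1.1127
y* = (k*)^α = 1.1127^0.27 ≈ 1.0293
c* = (1 − s)·y* = (1 − 0.16) × 1.0293 ≈ 0.8646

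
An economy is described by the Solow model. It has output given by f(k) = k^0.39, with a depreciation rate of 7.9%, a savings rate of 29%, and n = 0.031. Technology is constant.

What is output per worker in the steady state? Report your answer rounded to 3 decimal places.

y* ≈ 1.859

Steady state requires s·f(k) = (n + δ)·k, i.e. s·k^α = (n + δ)·k.
Dividing both sides by k: k^(1−α) = s / (n + δ).
k^0.61 = 0.29 / (0.031 + 0.079) = 0.29 / 0.110 = 2.6364
k* = 2.6364^(1/0.61) ≈ 4.8998
y* = (k*)^α = 4.8998^0.39 ≈ 1.8585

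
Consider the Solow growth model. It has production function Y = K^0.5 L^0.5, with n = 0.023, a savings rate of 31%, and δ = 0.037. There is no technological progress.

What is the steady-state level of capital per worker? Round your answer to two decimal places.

k* = 26.69

At the steady state, Δk = 0, so s·k^α = (n + δ)·k.
Dividing both sides by k: k^(1−α) = s / (n + δ).
k^0.5 = 0.31 / (0.023 + 0.037) = 0.31 / 0.060 = 5.1667
k* = 5.1667^(1/0.5) ≈ 26.6948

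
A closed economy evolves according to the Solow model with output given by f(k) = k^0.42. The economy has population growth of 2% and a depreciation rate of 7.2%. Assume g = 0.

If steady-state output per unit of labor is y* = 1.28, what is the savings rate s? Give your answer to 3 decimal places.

s ≈ 0.129

In steady state, investment equals break-even investment: s·k^α = (n + δ)·k.
Since y* = [s/(n + δ)]^(α/(1−α)), we have s/(n + δ) = (y*)^((1−α)/α) = 1.28^1.381 = 1.4062.
Therefore s = 1.4062 × (n + δ) = 1.4062 × 0.092 = 0.1294.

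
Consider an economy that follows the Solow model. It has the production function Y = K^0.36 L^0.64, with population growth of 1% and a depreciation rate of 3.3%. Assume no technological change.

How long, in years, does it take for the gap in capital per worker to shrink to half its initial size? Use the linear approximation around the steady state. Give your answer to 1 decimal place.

about 25.2 years

Near the steady state the convergence rate is λ = (1 − α)(n + δ).
λ = (1 − 0.36) × 0.043 = 0.64 × 0.043 = 0.02752
Half-life = ln 2 / λ = 0.6931 / 0.02752 ≈ 25.19 years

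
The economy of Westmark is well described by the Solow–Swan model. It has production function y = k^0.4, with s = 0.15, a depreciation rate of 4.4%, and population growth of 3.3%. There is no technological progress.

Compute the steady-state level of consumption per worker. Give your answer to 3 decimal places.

At the steady state, Δk = 0, so s·k^α = (n + δ)·k.
Rearranging, k^(1−α) = s / (n + δ).
k^0.6 = 0.15 / (0.033 + 0.044) = 0.15 / 0.077 = 1.9481
k* = 1.9481^(1/0.6) ≈ 3.0387
y* = (k*)^α = 3.0387^0.4 ≈ 1.5598
c* = (1 − s)·y* = (1 − 0.15) × 1.5598 ≈ 1.3258

c* = 1.326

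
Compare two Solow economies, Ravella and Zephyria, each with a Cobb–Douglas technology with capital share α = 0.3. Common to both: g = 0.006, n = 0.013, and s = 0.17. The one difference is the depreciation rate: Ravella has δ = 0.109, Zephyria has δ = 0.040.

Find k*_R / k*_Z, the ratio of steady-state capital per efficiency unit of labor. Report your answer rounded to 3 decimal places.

k*_R / k*_Z ≈ 0.331

Steady-state k* = [s/(n + g + δ)]^(1/(1−α)), so the ratio is [ (s_R/(n + g + δ)_R) / (s_Z/(n + g + δ)_Z) ]^1.4286.
s_R/(n + g + δ)_R = 0.17/0.128 = 1.3281; s_Z/(n + g + δ)_Z = 0.17/0.059 = 2.8814.
Ratio = (1.3281/2.8814)^1.4286 = 0.4609^1.4286 ≈ 0.3307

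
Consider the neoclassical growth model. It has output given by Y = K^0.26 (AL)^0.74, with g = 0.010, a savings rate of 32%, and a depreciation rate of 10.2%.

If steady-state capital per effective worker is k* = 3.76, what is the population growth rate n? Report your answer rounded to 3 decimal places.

n ≈ 0.008

Steady state requires s·f(k) = (n + g + δ)·k, i.e. s·k^α = (n + g + δ)·k.
So s / (n + g + δ) = (k*)^(1−α) = 3.76^0.74 = 2.6646.
Therefore n + g + δ = s / 2.6646 = 0.32 / 2.6646 = 0.1201, so n = 0.1201 − 0.112 = 0.0081.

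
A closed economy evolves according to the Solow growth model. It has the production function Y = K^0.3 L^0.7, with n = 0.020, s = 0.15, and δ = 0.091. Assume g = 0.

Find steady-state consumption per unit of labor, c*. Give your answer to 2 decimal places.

At the steady state, Δk = 0, so s·k^α = (n + δ)·k.
Dividing both sides by k: k^(1−α) = s / (n + δ).
k^0.7 = 0.15 / (0.020 + 0.091) = 0.15 / 0.111 = 1.3514
k* = 1.3514^(1/0.7) ≈ 1.5376
y* = (k*)^α = 1.5376^0.3 ≈ 1.1378
c* = (1 − s)·y* = (1 − 0.15) × 1.1378 ≈ 0.9671

c* = 0.97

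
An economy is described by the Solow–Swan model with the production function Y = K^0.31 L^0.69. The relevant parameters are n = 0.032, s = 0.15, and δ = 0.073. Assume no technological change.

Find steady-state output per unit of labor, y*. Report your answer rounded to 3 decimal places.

At the steady state, Δk = 0, so s·k^α = (n + δ)·k.
Dividing both sides by k: k^(1−α) = s / (n + δ).
k^0.69 = 0.15 / (0.032 + 0.073) = 0.15 / 0.105 = 1.4286
k* = 1.4286^(1/0.69) ≈ 1.6769
y* = (k*)^α = 1.6769^0.31 ≈ 1.1738

y* ≈ 1.174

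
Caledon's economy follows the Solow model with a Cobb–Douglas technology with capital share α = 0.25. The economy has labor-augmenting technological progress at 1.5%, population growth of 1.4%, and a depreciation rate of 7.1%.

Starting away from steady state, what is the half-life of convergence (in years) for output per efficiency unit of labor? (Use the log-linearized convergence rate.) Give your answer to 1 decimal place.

Near the steady state the convergence rate is λ = (1 − α)(n + g + δ).
λ = (1 − 0.25) × 0.100 = 0.75 × 0.100 = 0.0750
Half-life = ln 2 / λ = 0.6931 / 0.0750 ≈ 9.24 years

t_½ ≈ 9.2 years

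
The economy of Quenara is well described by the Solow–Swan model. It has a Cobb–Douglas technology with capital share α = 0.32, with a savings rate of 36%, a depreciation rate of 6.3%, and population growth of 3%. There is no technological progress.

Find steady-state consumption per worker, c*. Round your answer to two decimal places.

c* ≈ 1.21

In steady state, investment equals break-even investment: s·k^α = (n + δ)·k.
Dividing both sides by k: k^(1−α) = s / (n + δ).
k^0.68 = 0.36 / (0.030 + 0.063) = 0.36 / 0.093 = 3.8710
k* = 3.8710^(1/0.68) ≈ 7.3189
y* = (k*)^α = 7.3189^0.32 ≈ 1.8907
c* = (1 − s)·y* = (1 − 0.36) × 1.8907 ≈ 1.2100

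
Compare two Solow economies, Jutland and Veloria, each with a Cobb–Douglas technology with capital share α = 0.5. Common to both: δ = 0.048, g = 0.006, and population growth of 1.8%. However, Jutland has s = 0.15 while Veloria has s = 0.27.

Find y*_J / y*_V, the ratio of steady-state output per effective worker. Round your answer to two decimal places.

Steady-state y* = [s/(n + g + δ)]^(α/(1−α)), so the ratio is [ (s_J/(n + g + δ)_J) / (s_V/(n + g + δ)_V) ]^1.
s_J/(n + g + δ)_J = 0.15/0.072 = 2.0833; s_V/(n + g + δ)_V = 0.27/0.072 = 3.7500.
Ratio = (2.0833/3.7500)^1 = 0.5555^1 ≈ 0.5555

y*_J / y*_V ≈ 0.56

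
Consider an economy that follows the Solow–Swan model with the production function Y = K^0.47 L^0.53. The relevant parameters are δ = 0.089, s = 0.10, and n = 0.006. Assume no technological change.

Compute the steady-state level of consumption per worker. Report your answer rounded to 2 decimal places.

c* = 0.94

In steady state, investment equals break-even investment: s·k^α = (n + δ)·k.
Dividing both sides by k: k^(1−α) = s / (n + δ).
k^0.53 = 0.10 / (0.006 + 0.089) = 0.10 / 0.095 = 1.0526
k* = 1.0526^(1/0.53) ≈ 1.1016
y* = (k*)^α = 1.1016^0.47 ≈ 1.0465
c* = (1 − s)·y* = (1 − 0.10) × 1.0465 ≈ 0.9419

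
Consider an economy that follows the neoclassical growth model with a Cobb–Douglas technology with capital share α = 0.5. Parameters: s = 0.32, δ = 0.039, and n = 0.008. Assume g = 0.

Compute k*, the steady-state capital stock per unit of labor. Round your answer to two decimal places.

In steady state, investment equals break-even investment: s·k^α = (n + δ)·k.
Dividing both sides by k: k^(1−α) = s / (n + δ).
k^0.5 = 0.32 / (0.008 + 0.039) = 0.32 / 0.047 = 6.8085
k* = 6.8085^(1/0.5) ≈ 46.3557

k* = 46.36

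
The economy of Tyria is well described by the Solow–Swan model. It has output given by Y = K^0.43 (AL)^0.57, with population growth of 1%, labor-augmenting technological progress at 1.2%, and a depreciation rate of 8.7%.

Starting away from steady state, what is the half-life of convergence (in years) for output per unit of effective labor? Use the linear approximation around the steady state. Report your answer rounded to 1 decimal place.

Near the steady state the convergence rate is λ = (1 − α)(n + g + δ).
λ = (1 − 0.43) × 0.109 = 0.57 × 0.109 = 0.06213
Half-life = ln 2 / λ = 0.6931 / 0.06213 ≈ 11.16 years

t_½ ≈ 11.2 years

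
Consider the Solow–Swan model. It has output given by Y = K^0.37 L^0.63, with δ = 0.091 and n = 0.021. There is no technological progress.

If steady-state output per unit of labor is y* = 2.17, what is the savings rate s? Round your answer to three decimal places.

s ≈ 0.419

In steady state, investment equals break-even investment: s·k^α = (n + δ)·k.
Since y* = [s/(n + δ)]^(α/(1−α)), we have s/(n + δ) = (y*)^((1−α)/α) = 2.17^1.7027 = 3.7402.
Therefore s = 3.7402 × (n + δ) = 3.7402 × 0.112 = 0.4189.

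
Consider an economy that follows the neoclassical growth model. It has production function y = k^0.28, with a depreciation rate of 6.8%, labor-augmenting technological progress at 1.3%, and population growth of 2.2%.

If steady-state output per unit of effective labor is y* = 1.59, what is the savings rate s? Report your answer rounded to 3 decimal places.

s ≈ 0.339

In steady state, investment equals break-even investment: s·k^α = (n + g + δ)·k.
Since y* = [s/(n + g + δ)]^(α/(1−α)), we have s/(n + g + δ) = (y*)^((1−α)/α) = 1.59^2.5714 = 3.2951.
Therefore s = 3.2951 × (n + g + δ) = 3.2951 × 0.103 = 0.3394.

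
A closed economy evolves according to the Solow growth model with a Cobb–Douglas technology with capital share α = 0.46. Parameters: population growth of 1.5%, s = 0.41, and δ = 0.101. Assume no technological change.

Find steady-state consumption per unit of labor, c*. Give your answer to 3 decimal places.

c* ≈ 1.730

Steady state requires s·f(k) = (n + δ)·k, i.e. s·k^α = (n + δ)·k.
Rearranging, k^(1−α) = s / (n + δ).
k^0.54 = 0.41 / (0.015 + 0.101) = 0.41 / 0.116 = 3.5345
k* = 3.5345^(1/0.54) ≈ 10.3615
y* = (k*)^α = 10.3615^0.46 ≈ 2.9315
c* = (1 − s)·y* = (1 − 0.41) × 2.9315 ≈ 1.7296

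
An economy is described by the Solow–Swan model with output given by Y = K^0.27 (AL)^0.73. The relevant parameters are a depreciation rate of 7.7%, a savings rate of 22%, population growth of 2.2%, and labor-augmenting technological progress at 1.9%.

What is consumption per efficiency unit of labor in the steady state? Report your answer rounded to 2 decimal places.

c* = 0.98

At the steady state, Δk = 0, so s·k^α = (n + g + δ)·k.
Dividing both sides by k: k^(1−α) = s / (n + g + δ).
k^0.73 = 0.22 / (0.022 + 0.019 + 0.077) = 0.22 / 0.118 = 1.8644
k* = 1.8644^(1/0.73) ≈ 2.3475
y* = (k*)^α = 2.3475^0.27 ≈ 1.2591
c* = (1 − s)·y* = (1 − 0.22) × 1.2591 ≈ 0.9821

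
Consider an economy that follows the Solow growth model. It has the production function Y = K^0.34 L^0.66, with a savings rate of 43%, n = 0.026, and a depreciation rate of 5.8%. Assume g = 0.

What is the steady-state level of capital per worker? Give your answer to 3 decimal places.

At the steady state, Δk = 0, so s·k^α = (n + δ)·k.
Dividing both sides by k: k^(1−α) = s / (n + δ).
k^0.66 = 0.43 / (0.026 + 0.058) = 0.43 / 0.084 = 5.1190
k* = 5.1190^(1/0.66) ≈ 11.8720

k* ≈ 11.872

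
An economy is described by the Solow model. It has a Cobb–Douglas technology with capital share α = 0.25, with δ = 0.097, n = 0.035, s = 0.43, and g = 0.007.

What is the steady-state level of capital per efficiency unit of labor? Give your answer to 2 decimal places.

In steady state, investment equals break-even investment: s·k^α = (n + g + δ)·k.
Rearranging, k^(1−α) = s / (n + g + δ).
k^0.75 = 0.43 / (0.035 + 0.007 + 0.097) = 0.43 / 0.139 = 3.0935
k* = 3.0935^(1/0.75) ≈ 4.5075

k* = 4.51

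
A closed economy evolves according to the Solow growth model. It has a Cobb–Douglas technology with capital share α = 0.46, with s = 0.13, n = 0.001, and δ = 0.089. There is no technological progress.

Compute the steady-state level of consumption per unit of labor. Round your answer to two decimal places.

In steady state, investment equals break-even investment: s·k^α = (n + δ)·k.
Dividing both sides by k: k^(1−α) = s / (n + δ).
k^0.54 = 0.13 / (0.001 + 0.089) = 0.13 / 0.090 = 1.4444
k* = 1.4444^(1/0.54) ≈ 1.9757
y* = (k*)^α = 1.9757^0.46 ≈ 1.3678
c* = (1 − s)·y* = (1 − 0.13) × 1.3678 ≈ 1.1900

c* = 1.19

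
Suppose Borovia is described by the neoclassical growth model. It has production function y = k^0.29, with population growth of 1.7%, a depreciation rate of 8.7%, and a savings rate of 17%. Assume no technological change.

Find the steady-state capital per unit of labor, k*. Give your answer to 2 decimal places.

k* = 2.00

Steady state requires s·f(k) = (n + δ)·k, i.e. s·k^α = (n + δ)·k.
Dividing both sides by k: k^(1−α) = s / (n + δ).
k^0.71 = 0.17 / (0.017 + 0.087) = 0.17 / 0.104 = 1.6346
k* = 1.6346^(1/0.71) ≈ 1.9979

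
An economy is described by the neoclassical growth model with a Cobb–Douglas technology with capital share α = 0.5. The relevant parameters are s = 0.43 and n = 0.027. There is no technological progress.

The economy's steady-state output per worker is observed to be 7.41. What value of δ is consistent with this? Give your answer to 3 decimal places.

Steady state requires s·f(k) = (n + δ)·k, i.e. s·k^α = (n + δ)·k.
Since y* = [s/(n + δ)]^(α/(1−α)), we have s/(n + δ) = (y*)^((1−α)/α) = 7.41^1 = 7.4100.
Therefore n + δ = s / 7.4100 = 0.43 / 7.4100 = 0.0580, so δ = 0.0580 − 0.027 = 0.0310.

δ ≈ 0.031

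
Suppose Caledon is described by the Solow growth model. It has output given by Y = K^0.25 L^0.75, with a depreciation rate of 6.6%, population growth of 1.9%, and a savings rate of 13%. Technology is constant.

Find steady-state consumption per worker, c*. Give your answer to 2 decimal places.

c* = 1.00

At the steady state, Δk = 0, so s·k^α = (n + δ)·k.
Dividing both sides by k: k^(1−α) = s / (n + δ).
k^0.75 = 0.13 / (0.019 + 0.066) = 0.13 / 0.085 = 1.5294
k* = 1.5294^(1/0.75) ≈ 1.7621
y* = (k*)^α = 1.7621^0.25 ≈ 1.1521
c* = (1 − s)·y* = (1 − 0.13) × 1.1521 ≈ 1.0023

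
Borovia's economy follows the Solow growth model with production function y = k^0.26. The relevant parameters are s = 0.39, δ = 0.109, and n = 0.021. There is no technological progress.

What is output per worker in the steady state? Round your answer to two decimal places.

y* ≈ 1.47

At the steady state, Δk = 0, so s·k^α = (n + δ)·k.
Rearranging, k^(1−α) = s / (n + δ).
k^0.74 = 0.39 / (0.021 + 0.109) = 0.39 / 0.130 = 3.0000
k* = 3.0000^(1/0.74) ≈ 4.4132
y* = (k*)^α = 4.4132^0.26 ≈ 1.4711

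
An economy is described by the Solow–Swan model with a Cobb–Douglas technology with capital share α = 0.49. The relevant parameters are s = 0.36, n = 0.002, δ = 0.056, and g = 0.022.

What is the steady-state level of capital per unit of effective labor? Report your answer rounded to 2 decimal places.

In steady state, investment equals break-even investment: s·k^α = (n + g + δ)·k.
Dividing both sides by k: k^(1−α) = s / (n + g + δ).
k^0.51 = 0.36 / (0.002 + 0.022 + 0.056) = 0.36 / 0.080 = 4.5000
k* = 4.5000^(1/0.51) ≈ 19.0901

k* = 19.09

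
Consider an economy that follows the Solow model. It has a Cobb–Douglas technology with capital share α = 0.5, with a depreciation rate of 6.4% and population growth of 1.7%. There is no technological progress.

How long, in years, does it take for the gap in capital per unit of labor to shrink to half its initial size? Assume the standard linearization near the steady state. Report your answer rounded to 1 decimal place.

Near the steady state the convergence rate is λ = (1 − α)(n + δ).
λ = (1 − 0.5) × 0.081 = 0.5 × 0.081 = 0.0405
Half-life = ln 2 / λ = 0.6931 / 0.0405 ≈ 17.11 years

about 17.1 years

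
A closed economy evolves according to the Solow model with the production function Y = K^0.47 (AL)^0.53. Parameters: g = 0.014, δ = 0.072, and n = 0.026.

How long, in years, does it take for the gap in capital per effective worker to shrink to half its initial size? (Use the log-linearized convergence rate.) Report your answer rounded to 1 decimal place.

half-life ≈ 11.7 years

Near the steady state the convergence rate is λ = (1 − α)(n + g + δ).
λ = (1 − 0.47) × 0.112 = 0.53 × 0.112 = 0.05936
Half-life = ln 2 / λ = 0.6931 / 0.05936 ≈ 11.68 years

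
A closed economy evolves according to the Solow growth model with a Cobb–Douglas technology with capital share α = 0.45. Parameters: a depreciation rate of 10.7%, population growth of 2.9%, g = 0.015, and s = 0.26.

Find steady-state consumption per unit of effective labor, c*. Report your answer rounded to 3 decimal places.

Steady state requires s·f(k) = (n + g + δ)·k, i.e. s·k^α = (n + g + δ)·k.
Rearranging, k^(1−α) = s / (n + g + δ).
k^0.55 = 0.26 / (0.029 + 0.015 + 0.107) = 0.26 / 0.151 = 1.7219
k* = 1.7219^(1/0.55) ≈ 2.6860
y* = (k*)^α = 2.6860^0.45 ≈ 1.5599
c* = (1 − s)·y* = (1 − 0.26) × 1.5599 ≈ 1.1543

c* ≈ 1.154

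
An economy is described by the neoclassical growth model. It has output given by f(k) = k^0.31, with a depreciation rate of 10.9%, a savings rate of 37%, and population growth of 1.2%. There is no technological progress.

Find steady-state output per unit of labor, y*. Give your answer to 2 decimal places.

In steady state, investment equals break-even investment: s·k^α = (n + δ)·k.
Rearranging, k^(1−α) = s / (n + δ).
k^0.69 = 0.37 / (0.012 + 0.109) = 0.37 / 0.121 = 3.0579
k* = 3.0579^(1/0.69) ≈ 5.0526
y* = (k*)^α = 5.0526^0.31 ≈ 1.6523

y* = 1.65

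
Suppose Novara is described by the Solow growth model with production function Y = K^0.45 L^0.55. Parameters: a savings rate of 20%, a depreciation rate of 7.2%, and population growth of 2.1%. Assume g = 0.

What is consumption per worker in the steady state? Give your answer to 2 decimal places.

c* = 1.50

In steady state, investment equals break-even investment: s·k^α = (n + δ)·k.
Rearranging, k^(1−α) = s / (n + δ).
k^0.55 = 0.20 / (0.021 + 0.072) = 0.20 / 0.093 = 2.1505
k* = 2.1505^(1/0.55) ≈ 4.0236
y* = (k*)^α = 4.0236^0.45 ≈ 1.8710
c* = (1 − s)·y* = (1 − 0.20) × 1.8710 ≈ 1.4968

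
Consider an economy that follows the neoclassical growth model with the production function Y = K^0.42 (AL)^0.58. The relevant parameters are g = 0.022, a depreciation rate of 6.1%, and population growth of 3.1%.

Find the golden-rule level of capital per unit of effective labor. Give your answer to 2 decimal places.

The golden rule sets f'(k) = n + g + δ, i.e. α·k^(α−1) = n + g + δ.
So k^(1−α) = α / (n + g + δ) = 0.42 / 0.114 = 3.6842.
k_gold = 3.6842^(1/0.58) ≈ 9.4723

k_gold ≈ 9.47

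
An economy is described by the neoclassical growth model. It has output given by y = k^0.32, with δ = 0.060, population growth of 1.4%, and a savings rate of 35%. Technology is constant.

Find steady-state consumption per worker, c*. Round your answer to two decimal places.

In steady state, investment equals break-even investment: s·k^α = (n + δ)·k.
Dividing both sides by k: k^(1−α) = s / (n + δ).
k^0.68 = 0.35 / (0.014 + 0.060) = 0.35 / 0.074 = 4.7297
k* = 4.7297^(1/0.68) ≈ 9.8266
y* = (k*)^α = 9.8266^0.32 ≈ 2.0776
c* = (1 − s)·y* = (1 − 0.35) × 2.0776 ≈ 1.3504

c* ≈ 1.35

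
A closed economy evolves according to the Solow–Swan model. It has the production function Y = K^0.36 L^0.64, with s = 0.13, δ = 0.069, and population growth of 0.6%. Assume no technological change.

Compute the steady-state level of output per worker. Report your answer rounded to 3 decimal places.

y* ≈ 1.363

In steady state, investment equals break-even investment: s·k^α = (n + δ)·k.
Dividing both sides by k: k^(1−α) = s / (n + δ).
k^0.64 = 0.13 / (0.006 + 0.069) = 0.13 / 0.075 = 1.7333
k* = 1.7333^(1/0.64) ≈ 2.3618
y* = (k*)^α = 2.3618^0.36 ≈ 1.3626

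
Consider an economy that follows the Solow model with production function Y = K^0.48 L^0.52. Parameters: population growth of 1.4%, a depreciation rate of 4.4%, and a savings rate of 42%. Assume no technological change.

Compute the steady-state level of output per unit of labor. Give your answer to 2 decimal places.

y* ≈ 6.22

At the steady state, Δk = 0, so s·k^α = (n + δ)·k.
Rearranging, k^(1−α) = s / (n + δ).
k^0.52 = 0.42 / (0.014 + 0.044) = 0.42 / 0.058 = 7.2414
k* = 7.2414^(1/0.52) ≈ 45.0303
y* = (k*)^α = 45.0303^0.48 ≈ 6.2185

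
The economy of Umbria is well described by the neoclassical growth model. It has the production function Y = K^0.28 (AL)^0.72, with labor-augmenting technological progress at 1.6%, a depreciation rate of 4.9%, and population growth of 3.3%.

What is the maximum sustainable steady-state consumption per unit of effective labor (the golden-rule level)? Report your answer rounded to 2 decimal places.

At the golden rule, f'(k) = n + g + δ, so α·k^(α−1) = n + g + δ and k_gold = (α/(n + g + δ))^(1/(1−α)).
k_gold = (0.28/0.098)^(1/0.72) = 2.8571^1.3889 ≈ 4.2977
c_gold = f(k_gold) − (n + g + δ)·k_gold = 1.5042 − 0.098×4.2977 ≈ 1.0830

c_gold ≈ 1.08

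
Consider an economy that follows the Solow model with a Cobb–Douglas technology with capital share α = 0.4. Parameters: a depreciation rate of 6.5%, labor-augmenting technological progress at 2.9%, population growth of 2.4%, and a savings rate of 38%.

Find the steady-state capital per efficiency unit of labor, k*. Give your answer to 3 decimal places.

In steady state, investment equals break-even investment: s·k^α = (n + g + δ)·k.
Dividing both sides by k: k^(1−α) = s / (n + g + δ).
k^0.6 = 0.38 / (0.024 + 0.029 + 0.065) = 0.38 / 0.118 = 3.2203
k* = 3.2203^(1/0.6) ≈ 7.0225

k* ≈ 7.023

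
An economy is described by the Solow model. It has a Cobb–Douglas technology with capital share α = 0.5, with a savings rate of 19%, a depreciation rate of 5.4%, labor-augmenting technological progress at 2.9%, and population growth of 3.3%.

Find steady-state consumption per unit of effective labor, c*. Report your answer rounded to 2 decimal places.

c* ≈ 1.33

In steady state, investment equals break-even investment: s·k^α = (n + g + δ)·k.
Rearranging, k^(1−α) = s / (n + g + δ).
k^0.5 = 0.19 / (0.033 + 0.029 + 0.054) = 0.19 / 0.116 = 1.6379
k* = 1.6379^(1/0.5) ≈ 2.6827
y* = (k*)^α = 2.6827^0.5 ≈ 1.6379
c* = (1 − s)·y* = (1 − 0.19) × 1.6379 ≈ 1.3267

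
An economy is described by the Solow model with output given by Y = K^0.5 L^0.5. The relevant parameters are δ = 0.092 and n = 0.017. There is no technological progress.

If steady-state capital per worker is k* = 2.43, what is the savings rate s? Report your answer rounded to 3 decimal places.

s ≈ 0.170

In steady state, investment equals break-even investment: s·k^α = (n + δ)·k.
So s / (n + δ) = (k*)^(1−α) = 2.43^0.5 = 1.5588.
Therefore s = 1.5588 × (n + δ) = 1.5588 × 0.109 = 0.1699.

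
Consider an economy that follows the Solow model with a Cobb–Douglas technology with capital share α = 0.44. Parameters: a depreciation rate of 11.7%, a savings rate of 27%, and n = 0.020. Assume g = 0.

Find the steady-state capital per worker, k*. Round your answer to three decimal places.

k* ≈ 3.359

At the steady state, Δk = 0, so s·k^α = (n + δ)·k.
Dividing both sides by k: k^(1−α) = s / (n + δ).
k^0.56 = 0.27 / (0.020 + 0.117) = 0.27 / 0.137 = 1.9708
k* = 1.9708^(1/0.56) ≈ 3.3585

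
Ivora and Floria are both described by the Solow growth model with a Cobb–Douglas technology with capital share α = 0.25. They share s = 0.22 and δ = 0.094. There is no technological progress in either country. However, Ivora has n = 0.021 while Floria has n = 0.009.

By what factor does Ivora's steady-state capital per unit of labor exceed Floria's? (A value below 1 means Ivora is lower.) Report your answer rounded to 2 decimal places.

ratio ≈ 0.86

Steady-state k* = [s/(n + δ)]^(1/(1−α)), so the ratio is [ (s_I/(n + δ)_I) / (s_F/(n + δ)_F) ]^1.3333.
s_I/(n + δ)_I = 0.22/0.115 = 1.9130; s_F/(n + δ)_F = 0.22/0.103 = 2.1359.
Ratio = (1.9130/2.1359)^1.3333 = 0.8956^1.3333 ≈ 0.8633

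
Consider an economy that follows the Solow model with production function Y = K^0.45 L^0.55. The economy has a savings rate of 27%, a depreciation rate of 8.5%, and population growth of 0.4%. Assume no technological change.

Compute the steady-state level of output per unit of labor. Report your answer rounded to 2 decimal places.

y* = 2.48

At the steady state, Δk = 0, so s·k^α = (n + δ)·k.
Rearranging, k^(1−α) = s / (n + δ).
k^0.55 = 0.27 / (0.004 + 0.085) = 0.27 / 0.089 = 3.0337
k* = 3.0337^(1/0.55) ≈ 7.5217
y* = (k*)^α = 7.5217^0.45 ≈ 2.4794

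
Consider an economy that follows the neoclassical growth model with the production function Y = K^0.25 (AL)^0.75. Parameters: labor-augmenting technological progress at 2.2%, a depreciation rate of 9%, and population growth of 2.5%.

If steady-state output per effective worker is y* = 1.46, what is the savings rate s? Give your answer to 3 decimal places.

s ≈ 0.426

In steady state, investment equals break-even investment: s·k^α = (n + g + δ)·k.
Since y* = [s/(n + g + δ)]^(α/(1−α)), we have s/(n + g + δ) = (y*)^((1−α)/α) = 1.46^3 = 3.1121.
Therefore s = 3.1121 × (n + g + δ) = 3.1121 × 0.137 = 0.4264.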